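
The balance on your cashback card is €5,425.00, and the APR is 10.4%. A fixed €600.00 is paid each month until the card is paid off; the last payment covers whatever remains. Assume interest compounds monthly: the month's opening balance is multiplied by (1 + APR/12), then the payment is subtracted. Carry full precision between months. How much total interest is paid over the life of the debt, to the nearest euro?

€249

Monthly rate r = 10.4%/12 = 0.866667% = 0.00866667.
Payoff takes n = ⌈−ln(1 − rB₀/P)/ln(1+r)⌉ = ⌈9.456⌉ = 10 payments; the last is €274.44.
Total paid = 9·€600.00 + €274.44 = €5,674.44.
Total interest = total paid − principal = €5,674.44 − €5,425.00 = €249.44.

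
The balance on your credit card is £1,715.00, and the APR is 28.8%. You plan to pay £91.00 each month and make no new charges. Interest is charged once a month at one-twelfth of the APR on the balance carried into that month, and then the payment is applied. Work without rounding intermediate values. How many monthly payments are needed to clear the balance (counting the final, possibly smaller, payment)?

26 payments

Monthly rate r = 28.8%/12 = 2.4% = 0.024.
Recurrence: B ← B·(1+r) − £91.00.
Month 1: interest £41.16; balance after payment £1,665.16.
Month 2: interest £39.96; balance after payment £1,614.12.
Closed form: n = −ln(1 − rB₀/P)/ln(1+r) = −ln(0.54769)/ln(1.024) ≈ 25.385, so the balance reaches zero during payment 26.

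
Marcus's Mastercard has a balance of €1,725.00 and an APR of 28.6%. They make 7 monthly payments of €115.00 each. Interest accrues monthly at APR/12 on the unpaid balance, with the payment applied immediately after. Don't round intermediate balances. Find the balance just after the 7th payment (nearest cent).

€1,169.30

Monthly rate r = 28.6%/12 = 2.38333% = 0.0238333.
Each month: B ← B·(1+r) − €115.00.
Month 1: interest €41.11; balance after payment €1,651.11.
Month 2: interest €39.35; balance after payment €1,575.46.
Month 3: interest €37.55; balance after payment €1,498.01.
Month 4: interest €35.70; balance after payment €1,418.72.
Month 5: interest €33.81; balance after payment €1,337.53.
Month 6: interest €31.88; balance after payment €1,254.41.
Month 7: interest €29.90; balance after payment €1,169.30.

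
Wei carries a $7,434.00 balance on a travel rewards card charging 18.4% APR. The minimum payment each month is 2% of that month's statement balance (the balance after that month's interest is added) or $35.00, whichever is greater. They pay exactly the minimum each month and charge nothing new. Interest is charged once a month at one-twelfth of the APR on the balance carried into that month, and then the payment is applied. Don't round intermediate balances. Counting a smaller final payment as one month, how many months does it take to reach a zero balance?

Monthly rate r = 18.4%/12 = 1.53333% = 0.0153333.
While 2% of the post-interest balance exceeds $35.00, each month B ← (B·(1+r))·(1 − 0.02), i.e. B shrinks by the factor (1+r)·0.98 = 0.99503.
This holds for months 1–294. Entering month 295 the balance is $1,716.45; 2% of the post-interest balance is now below $35.00, so the flat $35.00 minimum applies from here.
From month 295 a fixed $35.00 at rate r clears $1,716.45 in 92 more payments. Total: 294 + 92 = 386 months.

386 months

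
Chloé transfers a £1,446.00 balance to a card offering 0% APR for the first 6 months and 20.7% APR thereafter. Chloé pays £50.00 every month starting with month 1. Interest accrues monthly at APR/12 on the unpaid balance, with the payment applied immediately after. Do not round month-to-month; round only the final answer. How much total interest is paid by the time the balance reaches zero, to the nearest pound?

£325

Promo months 1–6 at r₀ = 0%/12 = 0; months 7+ at r₁ = 20.7%/12 = 0.01725.
After month 6 (no interest yet): B = £1,446.00 − 6·£50.00 = £1,146.00.
Then at r₁ with £50.00/mo: n₂ = −ln(1 − r₁·B/P)/ln(1+r₁) ≈ 29.42 → 30 more payments.
Total paid = 35·£50.00 + £21.02 = £1,771.02; interest = £1,771.02 − £1,446.00 = £325.02.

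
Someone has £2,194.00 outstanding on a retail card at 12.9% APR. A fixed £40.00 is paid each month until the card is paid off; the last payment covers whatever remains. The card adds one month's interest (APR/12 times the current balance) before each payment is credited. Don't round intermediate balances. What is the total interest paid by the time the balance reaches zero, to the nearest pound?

Monthly rate r = 12.9%/12 = 1.075% = 0.01075.
Payoff takes n = ⌈−ln(1 − rB₀/P)/ln(1+r)⌉ = ⌈83.302⌉ = 84 payments; the last is £12.11.
Total paid = 83·£40.00 + £12.11 = £3,332.11.
Total interest = total paid − principal = £3,332.11 − £2,194.00 = £1,138.11.

£1,138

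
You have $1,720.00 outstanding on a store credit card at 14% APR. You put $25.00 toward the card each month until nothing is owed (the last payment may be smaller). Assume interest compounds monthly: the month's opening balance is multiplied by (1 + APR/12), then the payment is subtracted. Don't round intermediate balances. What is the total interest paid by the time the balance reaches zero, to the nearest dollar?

$1,778

Monthly rate r = 14%/12 = 1.16667% = 0.0116667.
Payoff takes n = ⌈−ln(1 − rB₀/P)/ln(1+r)⌉ = ⌈139.912⌉ = 140 payments; the last is $22.82.
Total paid = 139·$25.00 + $22.82 = $3,497.82.
Total interest = total paid − principal = $3,497.82 − $1,720.00 = $1,777.82.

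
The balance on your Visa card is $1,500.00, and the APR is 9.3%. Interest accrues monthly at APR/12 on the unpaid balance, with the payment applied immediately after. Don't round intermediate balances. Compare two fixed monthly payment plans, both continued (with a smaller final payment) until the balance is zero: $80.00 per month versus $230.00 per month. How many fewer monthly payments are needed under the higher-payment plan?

14 fewer payments

Monthly rate r = 9.3%/12 = 0.775% = 0.00775.
At $80.00/mo: n = ⌈−ln(1 − rB₀/P)/ln(1+r)⌉ = 21 payments (last $27.19); total interest = total paid − $1,500.00 = $127.19.
At $230.00/mo: 7 payments (last $165.37); total interest $45.37.
Payments saved = 21 − 7 = 14.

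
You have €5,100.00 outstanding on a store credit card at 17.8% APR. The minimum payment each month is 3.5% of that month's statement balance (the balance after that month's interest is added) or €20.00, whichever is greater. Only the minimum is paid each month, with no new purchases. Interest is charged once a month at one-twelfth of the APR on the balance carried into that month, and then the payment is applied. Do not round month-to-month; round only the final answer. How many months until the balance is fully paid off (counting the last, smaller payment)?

143 months

Monthly rate r = 17.8%/12 = 1.48333% = 0.0148333.
While 3.5% of the post-interest balance exceeds €20.00, each month B ← (B·(1+r))·(1 − 0.035), i.e. B shrinks by the factor (1+r)·0.965 = 0.97931.
This holds for months 1–106. Entering month 107 the balance is €556.30; 3.5% of the post-interest balance is now below €20.00, so the flat €20.00 minimum applies from here.
From month 107 a fixed €20.00 at rate r clears €556.30 in 37 more payments. Total: 106 + 37 = 143 months.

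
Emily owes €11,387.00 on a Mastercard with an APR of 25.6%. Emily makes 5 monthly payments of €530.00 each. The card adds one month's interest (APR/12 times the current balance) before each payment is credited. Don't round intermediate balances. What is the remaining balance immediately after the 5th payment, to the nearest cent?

€9,889.05

Monthly rate r = 25.6%/12 = 2.13333% = 0.0213333.
Each month: B ← B·(1+r) − €530.00.
Month 1: interest €242.92; balance after payment €11,099.92.
Month 2: interest €236.80; balance after payment €10,806.72.
Month 3: interest €230.54; balance after payment €10,507.26.
Month 4: interest €224.15; balance after payment €10,201.42.
Month 5: interest €217.63; balance after payment €9,889.05.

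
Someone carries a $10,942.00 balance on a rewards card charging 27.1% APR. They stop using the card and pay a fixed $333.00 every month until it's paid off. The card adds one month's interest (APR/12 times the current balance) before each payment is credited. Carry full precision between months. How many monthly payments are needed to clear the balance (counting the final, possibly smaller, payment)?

Monthly rate r = 27.1%/12 = 2.25833% = 0.0225833.
Recurrence: B ← B·(1+r) − $333.00.
Month 1: interest $247.11; balance after payment $10,856.11.
Month 2: interest $245.17; balance after payment $10,768.27.
Closed form: n = −ln(1 − rB₀/P)/ln(1+r) = −ln(0.25794)/ln(1.02258) ≈ 60.677, so the balance reaches zero during payment 61.

61 payments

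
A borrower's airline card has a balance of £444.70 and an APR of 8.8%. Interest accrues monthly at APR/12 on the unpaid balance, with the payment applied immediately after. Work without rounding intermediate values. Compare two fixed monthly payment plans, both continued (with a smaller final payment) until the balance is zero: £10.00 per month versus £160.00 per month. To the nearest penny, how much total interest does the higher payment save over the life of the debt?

£89.16

Monthly rate r = 8.8%/12 = 0.733333% = 0.00733333.
At £10.00/mo: n = ⌈−ln(1 − rB₀/P)/ln(1+r)⌉ = 55 payments (last £0.19); total interest = total paid − £444.70 = £95.49.
At £160.00/mo: 3 payments (last £131.03); total interest £6.33.
Interest saved = £95.49 − £6.33 = £89.16.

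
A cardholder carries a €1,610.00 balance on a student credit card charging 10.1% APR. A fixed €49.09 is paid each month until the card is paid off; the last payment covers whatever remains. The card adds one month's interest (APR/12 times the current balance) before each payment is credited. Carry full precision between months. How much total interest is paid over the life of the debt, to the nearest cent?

Monthly rate r = 10.1%/12 = 0.841667% = 0.00841667.
Payoff takes n = ⌈−ln(1 − rB₀/P)/ln(1+r)⌉ = ⌈38.540⌉ = 39 payments; the last is €26.55.
Total paid = 38·€49.09 + €26.55 = €1,891.97.
Total interest = total paid − principal = €1,891.97 − €1,610.00 = €281.97.

€281.97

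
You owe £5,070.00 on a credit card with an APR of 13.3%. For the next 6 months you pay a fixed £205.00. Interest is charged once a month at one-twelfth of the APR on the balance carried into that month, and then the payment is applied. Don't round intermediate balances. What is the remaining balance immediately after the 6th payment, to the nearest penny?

£4,152.05

Monthly rate r = 13.3%/12 = 1.10833% = 0.0110833.
Each month: B ← B·(1+r) − £205.00.
Month 1: interest £56.19; balance after payment £4,921.19.
Month 2: interest £54.54; balance after payment £4,770.74.
Month 3: interest £52.88; balance after payment £4,618.61.
Month 4: interest £51.19; balance after payment £4,464.80.
Month 5: interest £49.48; balance after payment £4,309.29.
Month 6: interest £47.76; balance after payment £4,152.05.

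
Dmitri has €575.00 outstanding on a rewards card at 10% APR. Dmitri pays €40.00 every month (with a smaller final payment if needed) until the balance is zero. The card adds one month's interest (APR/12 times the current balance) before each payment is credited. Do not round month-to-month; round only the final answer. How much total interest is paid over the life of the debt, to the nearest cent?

€40.05

Monthly rate r = 10%/12 = 0.833333% = 0.00833333.
Payoff takes n = ⌈−ln(1 − rB₀/P)/ln(1+r)⌉ = ⌈15.375⌉ = 16 payments; the last is €15.05.
Total paid = 15·€40.00 + €15.05 = €615.05.
Total interest = total paid − principal = €615.05 − €575.00 = €40.05.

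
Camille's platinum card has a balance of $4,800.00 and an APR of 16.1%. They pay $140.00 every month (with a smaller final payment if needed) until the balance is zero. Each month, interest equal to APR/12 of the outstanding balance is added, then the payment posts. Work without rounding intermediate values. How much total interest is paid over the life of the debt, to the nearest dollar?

Monthly rate r = 16.1%/12 = 1.34167% = 0.0134167.
Payoff takes n = ⌈−ln(1 − rB₀/P)/ln(1+r)⌉ = ⌈46.234⌉ = 47 payments; the last is $32.97.
Total paid = 46·$140.00 + $32.97 = $6,472.97.
Total interest = total paid − principal = $6,472.97 − $4,800.00 = $1,672.97.

$1,673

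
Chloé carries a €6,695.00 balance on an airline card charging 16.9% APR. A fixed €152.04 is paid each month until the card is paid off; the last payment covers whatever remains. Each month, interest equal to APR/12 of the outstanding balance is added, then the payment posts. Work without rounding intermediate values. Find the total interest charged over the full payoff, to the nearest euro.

€3,829

Monthly rate r = 16.9%/12 = 1.40833% = 0.0140833.
Payoff takes n = ⌈−ln(1 − rB₀/P)/ln(1+r)⌉ = ⌈69.215⌉ = 70 payments; the last is €32.94.
Total paid = 69·€152.04 + €32.94 = €10,523.70.
Total interest = total paid − principal = €10,523.70 − €6,695.00 = €3,828.70.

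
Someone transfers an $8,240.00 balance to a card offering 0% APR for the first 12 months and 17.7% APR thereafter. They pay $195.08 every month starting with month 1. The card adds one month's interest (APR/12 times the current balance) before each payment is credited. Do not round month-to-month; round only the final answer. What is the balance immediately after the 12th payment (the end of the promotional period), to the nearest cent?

Promo months 1–12 at r₀ = 0%/12 = 0; months 13+ at r₁ = 17.7%/12 = 0.01475.
After month 12 (no interest yet): B = $8,240.00 − 12·$195.08 = $5,899.04.

$5,899.04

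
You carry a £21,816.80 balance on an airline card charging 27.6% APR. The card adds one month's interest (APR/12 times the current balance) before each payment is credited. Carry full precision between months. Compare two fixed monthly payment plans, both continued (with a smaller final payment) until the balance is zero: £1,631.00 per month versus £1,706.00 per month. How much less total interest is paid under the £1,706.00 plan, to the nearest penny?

Monthly rate r = 27.6%/12 = 2.3% = 0.023.
At £1,631.00/mo: n = ⌈−ln(1 − rB₀/P)/ln(1+r)⌉ = 17 payments (last £278.04); total interest = total paid − £21,816.80 = £4,557.24.
At £1,706.00/mo: 16 payments (last £546.81); total interest £4,320.01.
Interest saved = £4,557.24 − £4,320.01 = £237.23.

£237.23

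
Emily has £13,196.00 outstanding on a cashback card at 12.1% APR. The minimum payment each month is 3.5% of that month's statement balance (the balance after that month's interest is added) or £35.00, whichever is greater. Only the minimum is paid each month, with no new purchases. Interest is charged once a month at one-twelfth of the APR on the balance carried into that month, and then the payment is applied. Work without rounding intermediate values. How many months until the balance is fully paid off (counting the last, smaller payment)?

Monthly rate r = 12.1%/12 = 1.00833% = 0.0100833.
While 3.5% of the post-interest balance exceeds £35.00, each month B ← (B·(1+r))·(1 − 0.035), i.e. B shrinks by the factor (1+r)·0.965 = 0.97473.
This holds for months 1–102. Entering month 103 the balance is £969.76; 3.5% of the post-interest balance is now below £35.00, so the flat £35.00 minimum applies from here.
From month 103 a fixed £35.00 at rate r clears £969.76 in 33 more payments. Total: 102 + 33 = 135 months.

135 months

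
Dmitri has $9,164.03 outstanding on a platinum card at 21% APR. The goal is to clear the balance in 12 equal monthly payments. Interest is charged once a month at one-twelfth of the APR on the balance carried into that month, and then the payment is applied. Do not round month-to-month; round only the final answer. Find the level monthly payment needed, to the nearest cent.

Monthly rate r = 21%/12 = 1.75% = 0.0175.
Level-payment amortization: P = B₀·r / (1 − (1+r)^(−n)) = 9164.03·0.0175 / (1 − 1.0175^(−12)).
Denominator 1 − (1+r)^(−12) = 0.18794212.
P = 160.371 / 0.18794212 ≈ 853.30.

$853.30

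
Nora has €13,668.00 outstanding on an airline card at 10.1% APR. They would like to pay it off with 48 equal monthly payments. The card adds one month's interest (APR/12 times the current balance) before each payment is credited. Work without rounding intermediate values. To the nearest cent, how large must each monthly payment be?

Monthly rate r = 10.1%/12 = 0.841667% = 0.00841667.
Level-payment amortization: P = B₀·r / (1 − (1+r)^(−n)) = 13668.00·0.00841667 / (1 − 1.00842^(−48)).
Denominator 1 − (1+r)^(−48) = 0.331226147.
P = 115.039 / 0.331226147 ≈ 347.31.

€347.31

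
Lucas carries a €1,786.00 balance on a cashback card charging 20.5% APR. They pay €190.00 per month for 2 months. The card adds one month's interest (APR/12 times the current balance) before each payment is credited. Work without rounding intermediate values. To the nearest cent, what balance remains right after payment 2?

€1,464.30

Monthly rate r = 20.5%/12 = 1.70833% = 0.0170833.
Each month: B ← B·(1+r) − €190.00.
Month 1: interest €30.51; balance after payment €1,626.51.
Month 2: interest €27.79; balance after payment €1,464.30.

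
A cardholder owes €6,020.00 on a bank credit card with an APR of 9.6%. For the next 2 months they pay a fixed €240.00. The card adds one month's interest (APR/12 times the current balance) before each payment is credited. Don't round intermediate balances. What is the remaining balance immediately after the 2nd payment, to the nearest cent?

€5,634.79

Monthly rate r = 9.6%/12 = 0.8% = 0.008.
Each month: B ← B·(1+r) − €240.00.
Month 1: interest €48.16; balance after payment €5,828.16.
Month 2: interest €46.63; balance after payment €5,634.79.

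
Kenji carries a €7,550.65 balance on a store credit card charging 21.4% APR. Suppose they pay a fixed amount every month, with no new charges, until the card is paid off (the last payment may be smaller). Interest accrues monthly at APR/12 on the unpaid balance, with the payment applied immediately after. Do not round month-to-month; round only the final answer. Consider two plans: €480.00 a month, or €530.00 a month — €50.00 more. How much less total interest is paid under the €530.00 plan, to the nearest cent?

€151.67

Monthly rate r = 21.4%/12 = 1.78333% = 0.0178333.
At €480.00/mo: n = ⌈−ln(1 − rB₀/P)/ln(1+r)⌉ = 19 payments (last €301.49); total interest = total paid − €7,550.65 = €1,390.84.
At €530.00/mo: 17 payments (last €309.82); total interest €1,239.17.
Interest saved = €1,390.84 − €1,239.17 = €151.67.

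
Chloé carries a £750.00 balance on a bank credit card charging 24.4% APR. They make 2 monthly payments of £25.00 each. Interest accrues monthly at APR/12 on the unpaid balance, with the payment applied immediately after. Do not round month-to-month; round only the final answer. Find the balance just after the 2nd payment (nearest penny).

£730.30

Monthly rate r = 24.4%/12 = 2.03333% = 0.0203333.
Each month: B ← B·(1+r) − £25.00.
Month 1: interest £15.25; balance after payment £740.25.
Month 2: interest £15.05; balance after payment £730.30.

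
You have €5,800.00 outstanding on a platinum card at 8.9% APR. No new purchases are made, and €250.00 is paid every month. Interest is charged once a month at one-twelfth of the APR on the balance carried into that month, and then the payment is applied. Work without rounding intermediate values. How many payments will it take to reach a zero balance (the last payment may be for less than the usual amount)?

Monthly rate r = 8.9%/12 = 0.741667% = 0.00741667.
Recurrence: B ← B·(1+r) − €250.00.
Month 1: interest €43.02; balance after payment €5,593.02.
Month 2: interest €41.48; balance after payment €5,384.50.
Closed form: n = −ln(1 − rB₀/P)/ln(1+r) = −ln(0.82793)/ln(1.00742) ≈ 25.554, so the balance reaches zero during payment 26.

26 payments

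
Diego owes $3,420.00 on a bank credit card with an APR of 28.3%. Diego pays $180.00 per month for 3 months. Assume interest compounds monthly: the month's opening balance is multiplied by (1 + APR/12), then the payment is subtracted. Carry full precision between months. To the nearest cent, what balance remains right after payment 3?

$3,114.88

Monthly rate r = 28.3%/12 = 2.35833% = 0.0235833.
Each month: B ← B·(1+r) − $180.00.
Month 1: interest $80.66; balance after payment $3,320.66.
Month 2: interest $78.31; balance after payment $3,218.97.
Month 3: interest $75.91; balance after payment $3,114.88.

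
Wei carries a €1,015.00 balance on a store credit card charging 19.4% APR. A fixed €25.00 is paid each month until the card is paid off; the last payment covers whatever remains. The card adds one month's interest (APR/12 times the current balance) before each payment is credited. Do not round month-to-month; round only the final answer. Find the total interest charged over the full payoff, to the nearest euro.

Monthly rate r = 19.4%/12 = 1.61667% = 0.0161667.
Payoff takes n = ⌈−ln(1 − rB₀/P)/ln(1+r)⌉ = ⌈66.606⌉ = 67 payments; the last is €15.19.
Total paid = 66·€25.00 + €15.19 = €1,665.19.
Total interest = total paid − principal = €1,665.19 − €1,015.00 = €650.19.

€650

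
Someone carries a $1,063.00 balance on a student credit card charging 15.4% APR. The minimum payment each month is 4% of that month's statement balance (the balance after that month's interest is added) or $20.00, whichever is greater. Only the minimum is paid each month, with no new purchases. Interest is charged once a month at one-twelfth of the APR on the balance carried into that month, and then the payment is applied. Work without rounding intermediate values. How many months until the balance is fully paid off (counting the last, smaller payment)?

Monthly rate r = 15.4%/12 = 1.28333% = 0.0128333.
While 4% of the post-interest balance exceeds $20.00, each month B ← (B·(1+r))·(1 − 0.04), i.e. B shrinks by the factor (1+r)·0.96 = 0.97232.
This holds for months 1–28. Entering month 29 the balance is $484.39; 4% of the post-interest balance is now below $20.00, so the flat $20.00 minimum applies from here.
From month 29 a fixed $20.00 at rate r clears $484.39 in 30 more payments. Total: 28 + 30 = 58 months.

58 months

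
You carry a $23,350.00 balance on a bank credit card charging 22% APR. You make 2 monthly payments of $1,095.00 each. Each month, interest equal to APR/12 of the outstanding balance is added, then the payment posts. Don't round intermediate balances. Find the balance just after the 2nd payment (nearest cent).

$22,003.94

Monthly rate r = 22%/12 = 1.83333% = 0.0183333.
Each month: B ← B·(1+r) − $1,095.00.
Month 1: interest $428.08; balance after payment $22,683.08.
Month 2: interest $415.86; balance after payment $22,003.94.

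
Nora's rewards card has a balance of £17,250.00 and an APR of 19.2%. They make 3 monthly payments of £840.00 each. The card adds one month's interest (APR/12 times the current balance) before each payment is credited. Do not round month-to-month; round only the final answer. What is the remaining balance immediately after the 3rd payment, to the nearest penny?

£15,530.78

Monthly rate r = 19.2%/12 = 1.6% = 0.016.
Each month: B ← B·(1+r) − £840.00.
Month 1: interest £276.00; balance after payment £16,686.00.
Month 2: interest £266.98; balance after payment £16,112.98.
Month 3: interest £257.81; balance after payment £15,530.78.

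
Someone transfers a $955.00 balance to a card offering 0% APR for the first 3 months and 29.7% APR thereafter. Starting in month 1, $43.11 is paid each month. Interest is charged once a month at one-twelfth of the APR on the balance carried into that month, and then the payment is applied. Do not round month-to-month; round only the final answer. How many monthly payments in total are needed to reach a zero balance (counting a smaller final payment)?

30 payments

Promo months 1–3 at r₀ = 0%/12 = 0; months 4+ at r₁ = 29.7%/12 = 0.02475.
After month 3 (no interest yet): B = $955.00 − 3·$43.11 = $825.67.
Then at r₁ with $43.11/mo: n₂ = −ln(1 − r₁·B/P)/ln(1+r₁) ≈ 26.28 → 27 more payments.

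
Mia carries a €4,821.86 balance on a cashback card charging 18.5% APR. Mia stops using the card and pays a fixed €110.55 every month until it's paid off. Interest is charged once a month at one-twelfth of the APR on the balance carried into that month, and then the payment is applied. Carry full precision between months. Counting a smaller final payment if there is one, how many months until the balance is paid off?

73 payments

Monthly rate r = 18.5%/12 = 1.54167% = 0.0154167.
Recurrence: B ← B·(1+r) − €110.55.
Month 1: interest €74.34; balance after payment €4,785.65.
Month 2: interest €73.78; balance after payment €4,748.88.
Closed form: n = −ln(1 − rB₀/P)/ln(1+r) = −ln(0.32757)/ln(1.01542) ≈ 72.949, so the balance reaches zero during payment 73.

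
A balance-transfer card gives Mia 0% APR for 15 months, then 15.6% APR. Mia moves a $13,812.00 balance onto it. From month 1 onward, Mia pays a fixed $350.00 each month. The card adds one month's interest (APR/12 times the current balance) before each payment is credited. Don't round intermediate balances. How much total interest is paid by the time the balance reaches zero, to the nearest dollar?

$1,810

Promo months 1–15 at r₀ = 0%/12 = 0; months 16+ at r₁ = 15.6%/12 = 0.013.
After month 15 (no interest yet): B = $13,812.00 − 15·$350.00 = $8,562.00.
Then at r₁ with $350.00/mo: n₂ = −ln(1 − r₁·B/P)/ln(1+r₁) ≈ 29.63 → 30 more payments.
Total paid = 44·$350.00 + $222.19 = $15,622.19; interest = $15,622.19 − $13,812.00 = $1,810.19.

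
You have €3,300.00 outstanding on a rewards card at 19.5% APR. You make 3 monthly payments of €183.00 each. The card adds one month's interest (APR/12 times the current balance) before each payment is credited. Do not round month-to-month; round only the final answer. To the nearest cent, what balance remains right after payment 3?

€2,905.53

Monthly rate r = 19.5%/12 = 1.625% = 0.01625.
Each month: B ← B·(1+r) − €183.00.
Month 1: interest €53.62; balance after payment €3,170.62.
Month 2: interest €51.52; balance after payment €3,039.15.
Month 3: interest €49.39; balance after payment €2,905.53.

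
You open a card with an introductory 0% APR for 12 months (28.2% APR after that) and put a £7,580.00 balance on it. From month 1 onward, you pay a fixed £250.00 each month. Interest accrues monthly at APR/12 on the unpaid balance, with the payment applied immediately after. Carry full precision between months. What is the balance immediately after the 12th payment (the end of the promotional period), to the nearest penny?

Promo months 1–12 at r₀ = 0%/12 = 0; months 13+ at r₁ = 28.2%/12 = 0.0235.
After month 12 (no interest yet): B = £7,580.00 − 12·£250.00 = £4,580.00.

£4,580.00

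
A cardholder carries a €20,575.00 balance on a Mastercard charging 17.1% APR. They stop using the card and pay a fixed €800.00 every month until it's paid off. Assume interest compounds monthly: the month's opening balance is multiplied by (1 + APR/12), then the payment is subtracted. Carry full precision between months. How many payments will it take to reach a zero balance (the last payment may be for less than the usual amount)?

33 months

Monthly rate r = 17.1%/12 = 1.425% = 0.01425.
Recurrence: B ← B·(1+r) − €800.00.
Month 1: interest €293.19; balance after payment €20,068.19.
Month 2: interest €285.97; balance after payment €19,554.17.
Closed form: n = −ln(1 − rB₀/P)/ln(1+r) = −ln(0.63351)/ln(1.01425) ≈ 32.262, so the balance reaches zero during payment 33.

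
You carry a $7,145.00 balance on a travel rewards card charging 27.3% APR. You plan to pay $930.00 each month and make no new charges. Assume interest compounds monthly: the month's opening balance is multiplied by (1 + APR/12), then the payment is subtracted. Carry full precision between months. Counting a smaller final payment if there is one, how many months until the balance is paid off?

9 payments

Monthly rate r = 27.3%/12 = 2.275% = 0.02275.
Recurrence: B ← B·(1+r) − $930.00.
Month 1: interest $162.55; balance after payment $6,377.55.
Month 2: interest $145.09; balance after payment $5,592.64.
Closed form: n = −ln(1 − rB₀/P)/ln(1+r) = −ln(0.82522)/ln(1.02275) ≈ 8.540, so the balance reaches zero during payment 9.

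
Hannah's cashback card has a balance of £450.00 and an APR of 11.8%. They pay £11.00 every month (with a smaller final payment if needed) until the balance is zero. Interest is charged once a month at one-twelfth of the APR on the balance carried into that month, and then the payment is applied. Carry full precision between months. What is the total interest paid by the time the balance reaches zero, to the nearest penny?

Monthly rate r = 11.8%/12 = 0.983333% = 0.00983333.
Payoff takes n = ⌈−ln(1 − rB₀/P)/ln(1+r)⌉ = ⌈52.591⌉ = 53 payments; the last is £6.52.
Total paid = 52·£11.00 + £6.52 = £578.52.
Total interest = total paid − principal = £578.52 − £450.00 = £128.52.

£128.52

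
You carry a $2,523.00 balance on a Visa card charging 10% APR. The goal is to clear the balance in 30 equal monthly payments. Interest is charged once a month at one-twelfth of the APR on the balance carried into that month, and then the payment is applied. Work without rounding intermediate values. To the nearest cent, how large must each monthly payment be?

$95.40

Monthly rate r = 10%/12 = 0.833333% = 0.00833333.
Level-payment amortization: P = B₀·r / (1 − (1+r)^(−n)) = 2523.00·0.00833333 / (1 − 1.00833^(−30)).
Denominator 1 − (1+r)^(−30) = 0.220392027.
P = 21.025 / 0.220392027 ≈ 95.40.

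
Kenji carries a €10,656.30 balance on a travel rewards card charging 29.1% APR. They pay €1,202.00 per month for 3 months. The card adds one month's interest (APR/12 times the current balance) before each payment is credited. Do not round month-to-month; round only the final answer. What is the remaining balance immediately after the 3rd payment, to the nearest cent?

€7,756.35

Monthly rate r = 29.1%/12 = 2.425% = 0.02425.
Each month: B ← B·(1+r) − €1,202.00.
Month 1: interest €258.42; balance after payment €9,712.72.
Month 2: interest €235.53; balance after payment €8,746.25.
Month 3: interest €212.10; balance after payment €7,756.35.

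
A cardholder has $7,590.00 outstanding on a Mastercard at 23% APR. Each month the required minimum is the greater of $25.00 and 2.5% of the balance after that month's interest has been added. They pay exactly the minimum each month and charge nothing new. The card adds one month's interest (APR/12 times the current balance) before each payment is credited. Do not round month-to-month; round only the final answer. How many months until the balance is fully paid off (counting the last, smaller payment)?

397 months

Monthly rate r = 23%/12 = 1.91667% = 0.0191667.
While 2.5% of the post-interest balance exceeds $25.00, each month B ← (B·(1+r))·(1 − 0.025), i.e. B shrinks by the factor (1+r)·0.975 = 0.99369.
This holds for months 1–324. Entering month 325 the balance is $975.41; 2.5% of the post-interest balance is now below $25.00, so the flat $25.00 minimum applies from here.
From month 325 a fixed $25.00 at rate r clears $975.41 in 73 more payments. Total: 324 + 73 = 397 months.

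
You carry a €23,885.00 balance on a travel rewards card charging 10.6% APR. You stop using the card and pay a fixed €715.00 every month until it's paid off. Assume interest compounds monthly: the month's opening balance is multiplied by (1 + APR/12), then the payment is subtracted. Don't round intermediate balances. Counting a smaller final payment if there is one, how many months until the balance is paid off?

Monthly rate r = 10.6%/12 = 0.883333% = 0.00883333.
Recurrence: B ← B·(1+r) − €715.00.
Month 1: interest €210.98; balance after payment €23,380.98.
Month 2: interest €206.53; balance after payment €22,872.52.
Closed form: n = −ln(1 − rB₀/P)/ln(1+r) = −ln(0.70492)/ln(1.00883) ≈ 39.760, so the balance reaches zero during payment 40.

40 payments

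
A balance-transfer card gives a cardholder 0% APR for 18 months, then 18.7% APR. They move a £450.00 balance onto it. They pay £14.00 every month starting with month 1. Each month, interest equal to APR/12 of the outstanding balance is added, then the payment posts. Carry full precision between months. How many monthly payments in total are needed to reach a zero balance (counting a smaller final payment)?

Promo months 1–18 at r₀ = 0%/12 = 0; months 19+ at r₁ = 18.7%/12 = 0.0155833.
After month 18 (no interest yet): B = £450.00 − 18·£14.00 = £198.00.
Then at r₁ with £14.00/mo: n₂ = −ln(1 − r₁·B/P)/ln(1+r₁) ≈ 16.10 → 17 more payments.

35 months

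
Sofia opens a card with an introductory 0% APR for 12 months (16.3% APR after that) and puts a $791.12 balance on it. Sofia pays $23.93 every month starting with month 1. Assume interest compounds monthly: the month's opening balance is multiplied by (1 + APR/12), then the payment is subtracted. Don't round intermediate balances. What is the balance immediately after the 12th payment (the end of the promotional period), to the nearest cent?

Promo months 1–12 at r₀ = 0%/12 = 0; months 13+ at r₁ = 16.3%/12 = 0.0135833.
After month 12 (no interest yet): B = $791.12 − 12·$23.93 = $503.96.

$503.96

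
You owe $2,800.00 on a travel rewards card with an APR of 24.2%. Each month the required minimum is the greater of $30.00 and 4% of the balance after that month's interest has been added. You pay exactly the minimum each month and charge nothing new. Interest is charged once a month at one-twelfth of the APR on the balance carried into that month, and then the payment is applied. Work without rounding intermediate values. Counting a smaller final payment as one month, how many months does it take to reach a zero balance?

Monthly rate r = 24.2%/12 = 2.01667% = 0.0201667.
While 4% of the post-interest balance exceeds $30.00, each month B ← (B·(1+r))·(1 − 0.04), i.e. B shrinks by the factor (1+r)·0.96 = 0.97936.
This holds for months 1–65. Entering month 66 the balance is $721.79; 4% of the post-interest balance is now below $30.00, so the flat $30.00 minimum applies from here.
From month 66 a fixed $30.00 at rate r clears $721.79 in 34 more payments. Total: 65 + 34 = 99 months.

99 months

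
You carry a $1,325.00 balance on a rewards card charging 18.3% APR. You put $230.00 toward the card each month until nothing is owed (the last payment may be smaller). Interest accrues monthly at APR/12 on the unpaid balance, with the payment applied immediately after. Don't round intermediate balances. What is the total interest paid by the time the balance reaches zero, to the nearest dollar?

$73

Monthly rate r = 18.3%/12 = 1.525% = 0.01525.
Payoff takes n = ⌈−ln(1 − rB₀/P)/ln(1+r)⌉ = ⌈6.076⌉ = 7 payments; the last is $17.52.
Total paid = 6·$230.00 + $17.52 = $1,397.52.
Total interest = total paid − principal = $1,397.52 − $1,325.00 = $72.52.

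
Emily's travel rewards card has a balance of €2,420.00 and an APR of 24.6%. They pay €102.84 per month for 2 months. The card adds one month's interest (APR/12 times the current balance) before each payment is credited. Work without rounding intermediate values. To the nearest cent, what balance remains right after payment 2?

Monthly rate r = 24.6%/12 = 2.05% = 0.0205.
Each month: B ← B·(1+r) − €102.84.
Month 1: interest €49.61; balance after payment €2,366.77.
Month 2: interest €48.52; balance after payment €2,312.45.

€2,312.45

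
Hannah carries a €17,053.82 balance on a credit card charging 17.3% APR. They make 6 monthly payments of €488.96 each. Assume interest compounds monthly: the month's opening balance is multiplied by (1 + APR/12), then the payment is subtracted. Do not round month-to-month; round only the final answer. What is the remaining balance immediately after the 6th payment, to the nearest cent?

€15,541.62

Monthly rate r = 17.3%/12 = 1.44167% = 0.0144167.
Each month: B ← B·(1+r) − €488.96.
Month 1: interest €245.86; balance after payment €16,810.72.
Month 2: interest €242.35; balance after payment €16,564.11.
Month 3: interest €238.80; balance after payment €16,313.95.
Month 4: interest €235.19; balance after payment €16,060.19.
Month 5: interest €231.53; balance after payment €15,802.76.
Month 6: interest €227.82; balance after payment €15,541.62.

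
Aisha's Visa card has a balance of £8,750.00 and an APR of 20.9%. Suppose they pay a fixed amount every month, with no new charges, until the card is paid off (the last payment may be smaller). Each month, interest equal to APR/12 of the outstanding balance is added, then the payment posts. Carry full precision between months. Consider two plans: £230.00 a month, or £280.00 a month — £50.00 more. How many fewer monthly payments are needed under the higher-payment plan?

Monthly rate r = 20.9%/12 = 1.74167% = 0.0174167.
At £230.00/mo: n = ⌈−ln(1 − rB₀/P)/ln(1+r)⌉ = 63 payments (last £212.21); total interest = total paid − £8,750.00 = £5,722.21.
At £280.00/mo: 46 payments (last £144.17); total interest £3,994.17.
Payments saved = 63 − 46 = 17.

17 fewer payments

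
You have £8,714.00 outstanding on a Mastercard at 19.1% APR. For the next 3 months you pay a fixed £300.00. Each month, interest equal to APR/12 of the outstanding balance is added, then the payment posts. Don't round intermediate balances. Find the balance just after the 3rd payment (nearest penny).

Monthly rate r = 19.1%/12 = 1.59167% = 0.0159167.
Each month: B ← B·(1+r) − £300.00.
Month 1: interest £138.70; balance after payment £8,552.70.
Month 2: interest £136.13; balance after payment £8,388.83.
Month 3: interest £133.52; balance after payment £8,222.35.

£8,222.35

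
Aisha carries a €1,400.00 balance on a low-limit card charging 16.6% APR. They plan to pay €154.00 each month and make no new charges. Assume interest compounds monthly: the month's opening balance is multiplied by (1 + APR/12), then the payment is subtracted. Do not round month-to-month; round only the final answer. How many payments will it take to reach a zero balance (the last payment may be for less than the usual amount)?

Monthly rate r = 16.6%/12 = 1.38333% = 0.0138333.
Recurrence: B ← B·(1+r) − €154.00.
Month 1: interest €19.37; balance after payment €1,265.37.
Month 2: interest €17.50; balance after payment €1,128.87.
Closed form: n = −ln(1 − rB₀/P)/ln(1+r) = −ln(0.87424)/ln(1.01383) ≈ 9.783, so the balance reaches zero during payment 10.

10 months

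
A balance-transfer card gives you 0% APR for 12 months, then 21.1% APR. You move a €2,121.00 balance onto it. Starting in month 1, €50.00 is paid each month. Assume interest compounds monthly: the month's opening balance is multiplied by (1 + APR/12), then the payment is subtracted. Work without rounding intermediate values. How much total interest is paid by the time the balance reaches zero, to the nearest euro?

€675

Promo months 1–12 at r₀ = 0%/12 = 0; months 13+ at r₁ = 21.1%/12 = 0.0175833.
After month 12 (no interest yet): B = €2,121.00 − 12·€50.00 = €1,521.00.
Then at r₁ with €50.00/mo: n₂ = −ln(1 − r₁·B/P)/ln(1+r₁) ≈ 43.92 → 44 more payments.
Total paid = 55·€50.00 + €45.81 = €2,795.81; interest = €2,795.81 − €2,121.00 = €674.81.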